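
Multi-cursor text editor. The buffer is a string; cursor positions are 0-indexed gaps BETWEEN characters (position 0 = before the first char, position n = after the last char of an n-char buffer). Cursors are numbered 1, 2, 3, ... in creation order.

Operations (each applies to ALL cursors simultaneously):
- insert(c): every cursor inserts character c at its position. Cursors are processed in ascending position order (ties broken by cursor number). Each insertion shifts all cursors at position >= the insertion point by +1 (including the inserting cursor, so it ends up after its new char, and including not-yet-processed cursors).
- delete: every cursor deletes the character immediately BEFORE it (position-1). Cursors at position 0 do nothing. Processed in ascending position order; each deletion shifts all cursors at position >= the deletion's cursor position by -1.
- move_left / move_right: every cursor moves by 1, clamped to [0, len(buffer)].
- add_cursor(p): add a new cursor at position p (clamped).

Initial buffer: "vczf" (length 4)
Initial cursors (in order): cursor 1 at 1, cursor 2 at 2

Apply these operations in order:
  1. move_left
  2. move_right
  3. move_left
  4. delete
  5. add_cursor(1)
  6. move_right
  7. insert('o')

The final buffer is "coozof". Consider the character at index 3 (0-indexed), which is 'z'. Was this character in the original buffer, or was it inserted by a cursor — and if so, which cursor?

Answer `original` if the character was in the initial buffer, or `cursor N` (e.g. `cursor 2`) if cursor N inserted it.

Answer: original

Derivation:
After op 1 (move_left): buffer="vczf" (len 4), cursors c1@0 c2@1, authorship ....
After op 2 (move_right): buffer="vczf" (len 4), cursors c1@1 c2@2, authorship ....
After op 3 (move_left): buffer="vczf" (len 4), cursors c1@0 c2@1, authorship ....
After op 4 (delete): buffer="czf" (len 3), cursors c1@0 c2@0, authorship ...
After op 5 (add_cursor(1)): buffer="czf" (len 3), cursors c1@0 c2@0 c3@1, authorship ...
After op 6 (move_right): buffer="czf" (len 3), cursors c1@1 c2@1 c3@2, authorship ...
After op 7 (insert('o')): buffer="coozof" (len 6), cursors c1@3 c2@3 c3@5, authorship .12.3.
Authorship (.=original, N=cursor N): . 1 2 . 3 .
Index 3: author = original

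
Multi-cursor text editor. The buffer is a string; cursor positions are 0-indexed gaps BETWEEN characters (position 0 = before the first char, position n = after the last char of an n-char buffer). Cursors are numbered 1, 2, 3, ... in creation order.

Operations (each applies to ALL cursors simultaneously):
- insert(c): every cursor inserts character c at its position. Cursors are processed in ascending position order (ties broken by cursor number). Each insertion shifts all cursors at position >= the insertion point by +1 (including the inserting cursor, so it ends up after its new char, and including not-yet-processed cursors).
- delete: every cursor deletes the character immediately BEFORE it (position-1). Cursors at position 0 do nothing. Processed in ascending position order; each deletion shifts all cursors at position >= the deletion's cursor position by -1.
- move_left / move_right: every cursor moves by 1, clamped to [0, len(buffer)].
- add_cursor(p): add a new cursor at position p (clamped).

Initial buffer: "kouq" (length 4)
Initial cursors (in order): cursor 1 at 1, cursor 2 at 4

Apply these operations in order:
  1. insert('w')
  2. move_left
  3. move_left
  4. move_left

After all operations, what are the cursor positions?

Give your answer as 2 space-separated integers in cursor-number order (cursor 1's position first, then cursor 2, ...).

After op 1 (insert('w')): buffer="kwouqw" (len 6), cursors c1@2 c2@6, authorship .1...2
After op 2 (move_left): buffer="kwouqw" (len 6), cursors c1@1 c2@5, authorship .1...2
After op 3 (move_left): buffer="kwouqw" (len 6), cursors c1@0 c2@4, authorship .1...2
After op 4 (move_left): buffer="kwouqw" (len 6), cursors c1@0 c2@3, authorship .1...2

Answer: 0 3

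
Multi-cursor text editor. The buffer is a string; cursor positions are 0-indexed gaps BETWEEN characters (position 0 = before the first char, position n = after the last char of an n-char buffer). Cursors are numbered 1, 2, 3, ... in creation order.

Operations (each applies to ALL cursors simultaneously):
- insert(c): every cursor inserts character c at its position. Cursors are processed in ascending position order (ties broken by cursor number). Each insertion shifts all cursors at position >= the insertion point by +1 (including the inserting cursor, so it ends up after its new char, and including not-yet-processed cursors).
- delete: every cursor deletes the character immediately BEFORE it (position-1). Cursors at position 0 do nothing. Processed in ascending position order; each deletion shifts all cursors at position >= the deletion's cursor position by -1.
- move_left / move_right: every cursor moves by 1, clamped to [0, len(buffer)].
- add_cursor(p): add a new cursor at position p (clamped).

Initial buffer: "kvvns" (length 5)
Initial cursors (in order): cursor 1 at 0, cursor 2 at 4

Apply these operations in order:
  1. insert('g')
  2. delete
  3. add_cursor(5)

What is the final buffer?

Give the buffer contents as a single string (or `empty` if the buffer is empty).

Answer: kvvns

Derivation:
After op 1 (insert('g')): buffer="gkvvngs" (len 7), cursors c1@1 c2@6, authorship 1....2.
After op 2 (delete): buffer="kvvns" (len 5), cursors c1@0 c2@4, authorship .....
After op 3 (add_cursor(5)): buffer="kvvns" (len 5), cursors c1@0 c2@4 c3@5, authorship .....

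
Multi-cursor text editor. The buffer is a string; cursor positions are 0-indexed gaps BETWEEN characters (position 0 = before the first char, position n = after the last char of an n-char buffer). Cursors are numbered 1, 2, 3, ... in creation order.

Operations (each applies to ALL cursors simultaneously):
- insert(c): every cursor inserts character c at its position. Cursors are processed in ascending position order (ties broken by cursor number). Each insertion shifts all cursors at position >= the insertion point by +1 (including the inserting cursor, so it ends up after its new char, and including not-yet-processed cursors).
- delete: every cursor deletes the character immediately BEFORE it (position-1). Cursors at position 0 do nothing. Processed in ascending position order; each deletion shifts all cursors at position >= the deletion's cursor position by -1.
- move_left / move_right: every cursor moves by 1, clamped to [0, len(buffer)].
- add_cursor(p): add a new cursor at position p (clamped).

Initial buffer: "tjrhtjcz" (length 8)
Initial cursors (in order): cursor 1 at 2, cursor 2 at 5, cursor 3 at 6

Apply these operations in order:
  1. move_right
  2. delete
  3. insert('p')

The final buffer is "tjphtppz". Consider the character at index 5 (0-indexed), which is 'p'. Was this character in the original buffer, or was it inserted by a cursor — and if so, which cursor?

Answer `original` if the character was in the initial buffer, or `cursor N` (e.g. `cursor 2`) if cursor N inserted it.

Answer: cursor 2

Derivation:
After op 1 (move_right): buffer="tjrhtjcz" (len 8), cursors c1@3 c2@6 c3@7, authorship ........
After op 2 (delete): buffer="tjhtz" (len 5), cursors c1@2 c2@4 c3@4, authorship .....
After op 3 (insert('p')): buffer="tjphtppz" (len 8), cursors c1@3 c2@7 c3@7, authorship ..1..23.
Authorship (.=original, N=cursor N): . . 1 . . 2 3 .
Index 5: author = 2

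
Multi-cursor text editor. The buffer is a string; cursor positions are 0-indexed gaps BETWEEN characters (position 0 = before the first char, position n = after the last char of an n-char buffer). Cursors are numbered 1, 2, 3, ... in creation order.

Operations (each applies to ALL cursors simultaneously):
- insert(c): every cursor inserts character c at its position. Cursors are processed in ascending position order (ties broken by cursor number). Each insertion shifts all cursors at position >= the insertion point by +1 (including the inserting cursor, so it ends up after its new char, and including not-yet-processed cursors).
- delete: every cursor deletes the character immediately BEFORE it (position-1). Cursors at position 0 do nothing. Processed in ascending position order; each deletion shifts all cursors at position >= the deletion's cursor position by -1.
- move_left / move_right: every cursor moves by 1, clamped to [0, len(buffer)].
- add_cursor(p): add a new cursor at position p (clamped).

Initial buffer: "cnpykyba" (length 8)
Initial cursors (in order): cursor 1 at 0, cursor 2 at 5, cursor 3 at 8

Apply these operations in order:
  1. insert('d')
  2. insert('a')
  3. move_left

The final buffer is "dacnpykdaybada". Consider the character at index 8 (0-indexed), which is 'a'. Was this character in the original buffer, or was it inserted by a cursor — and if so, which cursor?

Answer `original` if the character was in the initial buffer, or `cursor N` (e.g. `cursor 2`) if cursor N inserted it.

Answer: cursor 2

Derivation:
After op 1 (insert('d')): buffer="dcnpykdybad" (len 11), cursors c1@1 c2@7 c3@11, authorship 1.....2...3
After op 2 (insert('a')): buffer="dacnpykdaybada" (len 14), cursors c1@2 c2@9 c3@14, authorship 11.....22...33
After op 3 (move_left): buffer="dacnpykdaybada" (len 14), cursors c1@1 c2@8 c3@13, authorship 11.....22...33
Authorship (.=original, N=cursor N): 1 1 . . . . . 2 2 . . . 3 3
Index 8: author = 2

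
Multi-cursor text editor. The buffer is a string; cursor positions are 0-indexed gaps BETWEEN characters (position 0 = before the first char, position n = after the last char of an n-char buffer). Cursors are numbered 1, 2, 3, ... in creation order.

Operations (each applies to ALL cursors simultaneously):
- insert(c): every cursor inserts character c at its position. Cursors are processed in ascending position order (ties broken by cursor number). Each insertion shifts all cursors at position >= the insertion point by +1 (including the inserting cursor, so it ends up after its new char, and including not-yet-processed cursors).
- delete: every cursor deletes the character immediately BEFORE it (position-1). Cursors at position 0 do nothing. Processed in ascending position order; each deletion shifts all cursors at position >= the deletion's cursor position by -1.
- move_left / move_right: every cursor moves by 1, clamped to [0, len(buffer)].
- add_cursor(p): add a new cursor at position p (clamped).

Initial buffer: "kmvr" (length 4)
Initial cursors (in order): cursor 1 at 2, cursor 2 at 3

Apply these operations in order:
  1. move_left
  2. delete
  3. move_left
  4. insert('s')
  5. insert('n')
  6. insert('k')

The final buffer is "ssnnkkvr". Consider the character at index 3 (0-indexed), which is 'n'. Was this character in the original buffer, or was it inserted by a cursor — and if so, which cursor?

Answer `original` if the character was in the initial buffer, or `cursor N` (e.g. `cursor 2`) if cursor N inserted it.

After op 1 (move_left): buffer="kmvr" (len 4), cursors c1@1 c2@2, authorship ....
After op 2 (delete): buffer="vr" (len 2), cursors c1@0 c2@0, authorship ..
After op 3 (move_left): buffer="vr" (len 2), cursors c1@0 c2@0, authorship ..
After op 4 (insert('s')): buffer="ssvr" (len 4), cursors c1@2 c2@2, authorship 12..
After op 5 (insert('n')): buffer="ssnnvr" (len 6), cursors c1@4 c2@4, authorship 1212..
After op 6 (insert('k')): buffer="ssnnkkvr" (len 8), cursors c1@6 c2@6, authorship 121212..
Authorship (.=original, N=cursor N): 1 2 1 2 1 2 . .
Index 3: author = 2

Answer: cursor 2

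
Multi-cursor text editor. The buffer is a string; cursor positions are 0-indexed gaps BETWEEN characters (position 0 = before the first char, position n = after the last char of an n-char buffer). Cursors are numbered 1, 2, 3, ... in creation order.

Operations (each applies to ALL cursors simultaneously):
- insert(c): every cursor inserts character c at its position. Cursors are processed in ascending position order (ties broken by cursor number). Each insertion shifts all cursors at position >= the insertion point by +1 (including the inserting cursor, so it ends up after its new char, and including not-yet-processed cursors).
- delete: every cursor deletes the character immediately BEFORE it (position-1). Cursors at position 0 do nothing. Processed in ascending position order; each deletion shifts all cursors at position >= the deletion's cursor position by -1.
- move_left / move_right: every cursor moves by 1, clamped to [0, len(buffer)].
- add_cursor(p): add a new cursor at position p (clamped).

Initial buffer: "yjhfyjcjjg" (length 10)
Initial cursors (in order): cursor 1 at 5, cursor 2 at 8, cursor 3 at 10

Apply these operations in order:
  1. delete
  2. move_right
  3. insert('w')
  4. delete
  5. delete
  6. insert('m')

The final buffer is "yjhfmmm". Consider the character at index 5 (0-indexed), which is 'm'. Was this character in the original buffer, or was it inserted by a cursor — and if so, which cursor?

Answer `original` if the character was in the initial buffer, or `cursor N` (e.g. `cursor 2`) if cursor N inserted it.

Answer: cursor 2

Derivation:
After op 1 (delete): buffer="yjhfjcj" (len 7), cursors c1@4 c2@6 c3@7, authorship .......
After op 2 (move_right): buffer="yjhfjcj" (len 7), cursors c1@5 c2@7 c3@7, authorship .......
After op 3 (insert('w')): buffer="yjhfjwcjww" (len 10), cursors c1@6 c2@10 c3@10, authorship .....1..23
After op 4 (delete): buffer="yjhfjcj" (len 7), cursors c1@5 c2@7 c3@7, authorship .......
After op 5 (delete): buffer="yjhf" (len 4), cursors c1@4 c2@4 c3@4, authorship ....
After op 6 (insert('m')): buffer="yjhfmmm" (len 7), cursors c1@7 c2@7 c3@7, authorship ....123
Authorship (.=original, N=cursor N): . . . . 1 2 3
Index 5: author = 2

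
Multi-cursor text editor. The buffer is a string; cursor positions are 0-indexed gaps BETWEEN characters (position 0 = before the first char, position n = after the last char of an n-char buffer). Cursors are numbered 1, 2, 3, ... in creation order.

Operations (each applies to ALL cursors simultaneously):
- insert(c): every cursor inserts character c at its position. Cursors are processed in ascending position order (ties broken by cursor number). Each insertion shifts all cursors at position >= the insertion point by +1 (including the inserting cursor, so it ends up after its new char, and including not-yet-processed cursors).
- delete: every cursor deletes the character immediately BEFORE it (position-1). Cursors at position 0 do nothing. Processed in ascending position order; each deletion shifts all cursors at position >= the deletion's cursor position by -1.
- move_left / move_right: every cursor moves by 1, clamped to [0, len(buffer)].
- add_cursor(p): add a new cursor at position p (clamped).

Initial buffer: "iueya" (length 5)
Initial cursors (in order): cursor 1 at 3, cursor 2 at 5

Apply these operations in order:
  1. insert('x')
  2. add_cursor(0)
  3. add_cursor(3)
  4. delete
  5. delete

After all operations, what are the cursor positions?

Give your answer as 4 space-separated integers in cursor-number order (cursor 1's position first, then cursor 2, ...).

Answer: 0 1 0 0

Derivation:
After op 1 (insert('x')): buffer="iuexyax" (len 7), cursors c1@4 c2@7, authorship ...1..2
After op 2 (add_cursor(0)): buffer="iuexyax" (len 7), cursors c3@0 c1@4 c2@7, authorship ...1..2
After op 3 (add_cursor(3)): buffer="iuexyax" (len 7), cursors c3@0 c4@3 c1@4 c2@7, authorship ...1..2
After op 4 (delete): buffer="iuya" (len 4), cursors c3@0 c1@2 c4@2 c2@4, authorship ....
After op 5 (delete): buffer="y" (len 1), cursors c1@0 c3@0 c4@0 c2@1, authorship .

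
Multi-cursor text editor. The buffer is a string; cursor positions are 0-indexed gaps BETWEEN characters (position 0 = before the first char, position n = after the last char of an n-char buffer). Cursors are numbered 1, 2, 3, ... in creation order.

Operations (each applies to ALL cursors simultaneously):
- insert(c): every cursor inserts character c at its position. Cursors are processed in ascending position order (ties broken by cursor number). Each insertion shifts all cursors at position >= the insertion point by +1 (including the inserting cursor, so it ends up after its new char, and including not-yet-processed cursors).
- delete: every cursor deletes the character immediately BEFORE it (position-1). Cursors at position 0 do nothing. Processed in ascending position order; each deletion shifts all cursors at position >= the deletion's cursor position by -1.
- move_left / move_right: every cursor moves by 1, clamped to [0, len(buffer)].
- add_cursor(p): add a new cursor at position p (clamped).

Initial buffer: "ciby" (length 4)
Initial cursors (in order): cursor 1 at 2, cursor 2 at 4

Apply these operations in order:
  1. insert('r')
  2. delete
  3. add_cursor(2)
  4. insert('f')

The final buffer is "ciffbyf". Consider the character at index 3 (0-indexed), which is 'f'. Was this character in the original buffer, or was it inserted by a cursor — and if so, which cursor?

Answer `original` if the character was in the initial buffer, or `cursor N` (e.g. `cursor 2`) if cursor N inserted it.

Answer: cursor 3

Derivation:
After op 1 (insert('r')): buffer="cirbyr" (len 6), cursors c1@3 c2@6, authorship ..1..2
After op 2 (delete): buffer="ciby" (len 4), cursors c1@2 c2@4, authorship ....
After op 3 (add_cursor(2)): buffer="ciby" (len 4), cursors c1@2 c3@2 c2@4, authorship ....
After op 4 (insert('f')): buffer="ciffbyf" (len 7), cursors c1@4 c3@4 c2@7, authorship ..13..2
Authorship (.=original, N=cursor N): . . 1 3 . . 2
Index 3: author = 3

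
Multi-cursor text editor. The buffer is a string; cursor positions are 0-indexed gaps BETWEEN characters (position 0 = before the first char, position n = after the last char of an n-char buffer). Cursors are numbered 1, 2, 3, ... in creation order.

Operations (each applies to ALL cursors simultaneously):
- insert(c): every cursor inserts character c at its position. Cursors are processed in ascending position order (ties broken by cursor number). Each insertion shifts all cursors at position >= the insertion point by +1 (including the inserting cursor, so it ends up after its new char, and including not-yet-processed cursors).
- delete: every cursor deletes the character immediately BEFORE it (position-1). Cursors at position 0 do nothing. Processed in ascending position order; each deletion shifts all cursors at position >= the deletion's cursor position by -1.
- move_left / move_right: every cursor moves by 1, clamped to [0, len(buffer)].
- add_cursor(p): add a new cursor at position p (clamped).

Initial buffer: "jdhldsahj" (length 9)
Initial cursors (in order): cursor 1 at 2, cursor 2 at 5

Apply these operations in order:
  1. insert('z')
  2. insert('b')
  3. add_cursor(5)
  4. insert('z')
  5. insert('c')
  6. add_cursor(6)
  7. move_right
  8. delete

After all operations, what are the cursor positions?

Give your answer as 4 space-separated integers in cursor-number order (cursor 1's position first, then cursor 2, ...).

After op 1 (insert('z')): buffer="jdzhldzsahj" (len 11), cursors c1@3 c2@7, authorship ..1...2....
After op 2 (insert('b')): buffer="jdzbhldzbsahj" (len 13), cursors c1@4 c2@9, authorship ..11...22....
After op 3 (add_cursor(5)): buffer="jdzbhldzbsahj" (len 13), cursors c1@4 c3@5 c2@9, authorship ..11...22....
After op 4 (insert('z')): buffer="jdzbzhzldzbzsahj" (len 16), cursors c1@5 c3@7 c2@12, authorship ..111.3..222....
After op 5 (insert('c')): buffer="jdzbzchzcldzbzcsahj" (len 19), cursors c1@6 c3@9 c2@15, authorship ..1111.33..2222....
After op 6 (add_cursor(6)): buffer="jdzbzchzcldzbzcsahj" (len 19), cursors c1@6 c4@6 c3@9 c2@15, authorship ..1111.33..2222....
After op 7 (move_right): buffer="jdzbzchzcldzbzcsahj" (len 19), cursors c1@7 c4@7 c3@10 c2@16, authorship ..1111.33..2222....
After op 8 (delete): buffer="jdzbzzcdzbzcahj" (len 15), cursors c1@5 c4@5 c3@7 c2@12, authorship ..11133.2222...

Answer: 5 12 7 5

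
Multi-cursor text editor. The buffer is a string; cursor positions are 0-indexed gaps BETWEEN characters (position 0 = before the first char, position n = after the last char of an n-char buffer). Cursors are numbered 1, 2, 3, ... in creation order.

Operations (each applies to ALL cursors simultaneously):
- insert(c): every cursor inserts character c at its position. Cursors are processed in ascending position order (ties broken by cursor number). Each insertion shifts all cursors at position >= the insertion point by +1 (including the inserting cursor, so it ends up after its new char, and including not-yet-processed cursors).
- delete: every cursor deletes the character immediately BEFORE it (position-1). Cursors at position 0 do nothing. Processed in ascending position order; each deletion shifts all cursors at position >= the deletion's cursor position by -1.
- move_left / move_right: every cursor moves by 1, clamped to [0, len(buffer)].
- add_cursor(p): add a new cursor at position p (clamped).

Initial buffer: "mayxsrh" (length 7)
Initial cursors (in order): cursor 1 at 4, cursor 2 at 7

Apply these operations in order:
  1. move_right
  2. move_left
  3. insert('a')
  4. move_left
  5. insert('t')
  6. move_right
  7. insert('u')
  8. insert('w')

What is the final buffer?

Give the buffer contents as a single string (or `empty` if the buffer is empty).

Answer: mayxtauwsrtauwh

Derivation:
After op 1 (move_right): buffer="mayxsrh" (len 7), cursors c1@5 c2@7, authorship .......
After op 2 (move_left): buffer="mayxsrh" (len 7), cursors c1@4 c2@6, authorship .......
After op 3 (insert('a')): buffer="mayxasrah" (len 9), cursors c1@5 c2@8, authorship ....1..2.
After op 4 (move_left): buffer="mayxasrah" (len 9), cursors c1@4 c2@7, authorship ....1..2.
After op 5 (insert('t')): buffer="mayxtasrtah" (len 11), cursors c1@5 c2@9, authorship ....11..22.
After op 6 (move_right): buffer="mayxtasrtah" (len 11), cursors c1@6 c2@10, authorship ....11..22.
After op 7 (insert('u')): buffer="mayxtausrtauh" (len 13), cursors c1@7 c2@12, authorship ....111..222.
After op 8 (insert('w')): buffer="mayxtauwsrtauwh" (len 15), cursors c1@8 c2@14, authorship ....1111..2222.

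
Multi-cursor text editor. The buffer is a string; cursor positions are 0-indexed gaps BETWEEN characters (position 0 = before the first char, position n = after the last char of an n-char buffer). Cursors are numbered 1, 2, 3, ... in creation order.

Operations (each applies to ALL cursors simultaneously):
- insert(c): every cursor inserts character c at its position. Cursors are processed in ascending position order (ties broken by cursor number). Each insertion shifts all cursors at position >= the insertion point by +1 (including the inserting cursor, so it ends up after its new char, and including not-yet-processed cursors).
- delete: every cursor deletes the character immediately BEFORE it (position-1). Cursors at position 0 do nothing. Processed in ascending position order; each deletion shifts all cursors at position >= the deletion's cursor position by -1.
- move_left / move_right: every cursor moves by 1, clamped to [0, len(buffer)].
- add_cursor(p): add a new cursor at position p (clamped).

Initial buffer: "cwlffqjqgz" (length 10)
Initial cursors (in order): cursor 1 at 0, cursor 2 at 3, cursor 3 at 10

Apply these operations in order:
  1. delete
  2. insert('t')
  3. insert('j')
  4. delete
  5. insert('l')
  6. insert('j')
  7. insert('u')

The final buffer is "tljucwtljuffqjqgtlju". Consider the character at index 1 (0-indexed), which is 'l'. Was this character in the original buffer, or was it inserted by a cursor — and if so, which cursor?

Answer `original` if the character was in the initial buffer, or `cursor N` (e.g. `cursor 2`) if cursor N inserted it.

After op 1 (delete): buffer="cwffqjqg" (len 8), cursors c1@0 c2@2 c3@8, authorship ........
After op 2 (insert('t')): buffer="tcwtffqjqgt" (len 11), cursors c1@1 c2@4 c3@11, authorship 1..2......3
After op 3 (insert('j')): buffer="tjcwtjffqjqgtj" (len 14), cursors c1@2 c2@6 c3@14, authorship 11..22......33
After op 4 (delete): buffer="tcwtffqjqgt" (len 11), cursors c1@1 c2@4 c3@11, authorship 1..2......3
After op 5 (insert('l')): buffer="tlcwtlffqjqgtl" (len 14), cursors c1@2 c2@6 c3@14, authorship 11..22......33
After op 6 (insert('j')): buffer="tljcwtljffqjqgtlj" (len 17), cursors c1@3 c2@8 c3@17, authorship 111..222......333
After op 7 (insert('u')): buffer="tljucwtljuffqjqgtlju" (len 20), cursors c1@4 c2@10 c3@20, authorship 1111..2222......3333
Authorship (.=original, N=cursor N): 1 1 1 1 . . 2 2 2 2 . . . . . . 3 3 3 3
Index 1: author = 1

Answer: cursor 1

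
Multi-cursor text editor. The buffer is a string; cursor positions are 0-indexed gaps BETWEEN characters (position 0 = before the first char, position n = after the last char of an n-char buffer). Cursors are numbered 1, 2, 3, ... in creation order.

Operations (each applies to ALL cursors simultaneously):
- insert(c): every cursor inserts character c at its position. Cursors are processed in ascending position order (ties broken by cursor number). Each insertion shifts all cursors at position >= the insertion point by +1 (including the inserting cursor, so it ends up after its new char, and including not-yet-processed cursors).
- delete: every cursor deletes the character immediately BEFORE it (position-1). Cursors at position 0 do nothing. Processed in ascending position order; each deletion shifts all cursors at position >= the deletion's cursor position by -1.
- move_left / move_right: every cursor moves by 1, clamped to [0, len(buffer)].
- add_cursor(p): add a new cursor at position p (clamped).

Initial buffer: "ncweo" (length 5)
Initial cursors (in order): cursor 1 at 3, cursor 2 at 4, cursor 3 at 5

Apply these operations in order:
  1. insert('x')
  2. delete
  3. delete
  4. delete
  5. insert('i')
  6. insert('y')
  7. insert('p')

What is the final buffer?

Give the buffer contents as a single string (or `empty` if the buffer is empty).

Answer: iiiyyyppp

Derivation:
After op 1 (insert('x')): buffer="ncwxexox" (len 8), cursors c1@4 c2@6 c3@8, authorship ...1.2.3
After op 2 (delete): buffer="ncweo" (len 5), cursors c1@3 c2@4 c3@5, authorship .....
After op 3 (delete): buffer="nc" (len 2), cursors c1@2 c2@2 c3@2, authorship ..
After op 4 (delete): buffer="" (len 0), cursors c1@0 c2@0 c3@0, authorship 
After op 5 (insert('i')): buffer="iii" (len 3), cursors c1@3 c2@3 c3@3, authorship 123
After op 6 (insert('y')): buffer="iiiyyy" (len 6), cursors c1@6 c2@6 c3@6, authorship 123123
After op 7 (insert('p')): buffer="iiiyyyppp" (len 9), cursors c1@9 c2@9 c3@9, authorship 123123123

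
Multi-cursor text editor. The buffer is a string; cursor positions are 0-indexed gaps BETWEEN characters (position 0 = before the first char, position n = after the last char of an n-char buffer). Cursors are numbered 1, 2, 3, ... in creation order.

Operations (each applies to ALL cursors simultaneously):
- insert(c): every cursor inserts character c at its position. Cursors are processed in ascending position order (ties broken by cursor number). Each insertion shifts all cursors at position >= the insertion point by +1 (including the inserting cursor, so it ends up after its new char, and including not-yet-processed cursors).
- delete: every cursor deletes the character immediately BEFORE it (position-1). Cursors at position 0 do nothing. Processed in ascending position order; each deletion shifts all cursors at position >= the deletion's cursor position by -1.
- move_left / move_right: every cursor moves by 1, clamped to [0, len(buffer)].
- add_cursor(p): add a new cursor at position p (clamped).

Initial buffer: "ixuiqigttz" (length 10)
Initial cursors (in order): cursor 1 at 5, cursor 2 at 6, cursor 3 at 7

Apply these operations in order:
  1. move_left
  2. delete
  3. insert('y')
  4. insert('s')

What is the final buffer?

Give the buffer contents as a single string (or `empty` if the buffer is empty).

After op 1 (move_left): buffer="ixuiqigttz" (len 10), cursors c1@4 c2@5 c3@6, authorship ..........
After op 2 (delete): buffer="ixugttz" (len 7), cursors c1@3 c2@3 c3@3, authorship .......
After op 3 (insert('y')): buffer="ixuyyygttz" (len 10), cursors c1@6 c2@6 c3@6, authorship ...123....
After op 4 (insert('s')): buffer="ixuyyysssgttz" (len 13), cursors c1@9 c2@9 c3@9, authorship ...123123....

Answer: ixuyyysssgttz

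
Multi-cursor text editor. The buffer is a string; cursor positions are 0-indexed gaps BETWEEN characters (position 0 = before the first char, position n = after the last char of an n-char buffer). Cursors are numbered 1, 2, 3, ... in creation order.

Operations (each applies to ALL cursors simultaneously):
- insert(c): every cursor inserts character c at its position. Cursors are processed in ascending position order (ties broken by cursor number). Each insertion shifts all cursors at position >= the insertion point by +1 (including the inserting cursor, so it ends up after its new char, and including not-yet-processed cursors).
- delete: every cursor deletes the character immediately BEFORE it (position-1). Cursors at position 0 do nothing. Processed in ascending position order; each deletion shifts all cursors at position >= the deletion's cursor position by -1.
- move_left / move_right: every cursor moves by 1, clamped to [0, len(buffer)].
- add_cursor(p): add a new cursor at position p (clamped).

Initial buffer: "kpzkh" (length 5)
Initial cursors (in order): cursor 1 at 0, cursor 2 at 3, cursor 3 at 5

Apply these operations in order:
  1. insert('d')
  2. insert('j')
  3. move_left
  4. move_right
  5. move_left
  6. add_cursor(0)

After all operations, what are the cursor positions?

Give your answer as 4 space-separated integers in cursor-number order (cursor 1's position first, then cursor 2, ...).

After op 1 (insert('d')): buffer="dkpzdkhd" (len 8), cursors c1@1 c2@5 c3@8, authorship 1...2..3
After op 2 (insert('j')): buffer="djkpzdjkhdj" (len 11), cursors c1@2 c2@7 c3@11, authorship 11...22..33
After op 3 (move_left): buffer="djkpzdjkhdj" (len 11), cursors c1@1 c2@6 c3@10, authorship 11...22..33
After op 4 (move_right): buffer="djkpzdjkhdj" (len 11), cursors c1@2 c2@7 c3@11, authorship 11...22..33
After op 5 (move_left): buffer="djkpzdjkhdj" (len 11), cursors c1@1 c2@6 c3@10, authorship 11...22..33
After op 6 (add_cursor(0)): buffer="djkpzdjkhdj" (len 11), cursors c4@0 c1@1 c2@6 c3@10, authorship 11...22..33

Answer: 1 6 10 0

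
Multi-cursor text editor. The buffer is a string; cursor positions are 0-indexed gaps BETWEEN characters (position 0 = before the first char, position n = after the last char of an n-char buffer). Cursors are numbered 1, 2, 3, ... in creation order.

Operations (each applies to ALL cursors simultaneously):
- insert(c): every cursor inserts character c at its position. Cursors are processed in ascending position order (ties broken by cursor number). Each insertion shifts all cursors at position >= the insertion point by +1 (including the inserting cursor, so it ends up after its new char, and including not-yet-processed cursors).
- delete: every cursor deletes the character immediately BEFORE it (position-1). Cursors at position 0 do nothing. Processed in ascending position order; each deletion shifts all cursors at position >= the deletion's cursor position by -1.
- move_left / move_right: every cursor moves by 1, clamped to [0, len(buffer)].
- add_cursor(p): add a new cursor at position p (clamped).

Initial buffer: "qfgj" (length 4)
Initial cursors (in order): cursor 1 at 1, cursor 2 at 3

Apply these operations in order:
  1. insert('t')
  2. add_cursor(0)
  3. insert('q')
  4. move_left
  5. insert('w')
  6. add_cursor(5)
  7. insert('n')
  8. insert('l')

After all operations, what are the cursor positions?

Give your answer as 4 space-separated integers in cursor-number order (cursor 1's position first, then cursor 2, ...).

After op 1 (insert('t')): buffer="qtfgtj" (len 6), cursors c1@2 c2@5, authorship .1..2.
After op 2 (add_cursor(0)): buffer="qtfgtj" (len 6), cursors c3@0 c1@2 c2@5, authorship .1..2.
After op 3 (insert('q')): buffer="qqtqfgtqj" (len 9), cursors c3@1 c1@4 c2@8, authorship 3.11..22.
After op 4 (move_left): buffer="qqtqfgtqj" (len 9), cursors c3@0 c1@3 c2@7, authorship 3.11..22.
After op 5 (insert('w')): buffer="wqqtwqfgtwqj" (len 12), cursors c3@1 c1@5 c2@10, authorship 33.111..222.
After op 6 (add_cursor(5)): buffer="wqqtwqfgtwqj" (len 12), cursors c3@1 c1@5 c4@5 c2@10, authorship 33.111..222.
After op 7 (insert('n')): buffer="wnqqtwnnqfgtwnqj" (len 16), cursors c3@2 c1@8 c4@8 c2@14, authorship 333.11141..2222.
After op 8 (insert('l')): buffer="wnlqqtwnnllqfgtwnlqj" (len 20), cursors c3@3 c1@11 c4@11 c2@18, authorship 3333.1114141..22222.

Answer: 11 18 3 11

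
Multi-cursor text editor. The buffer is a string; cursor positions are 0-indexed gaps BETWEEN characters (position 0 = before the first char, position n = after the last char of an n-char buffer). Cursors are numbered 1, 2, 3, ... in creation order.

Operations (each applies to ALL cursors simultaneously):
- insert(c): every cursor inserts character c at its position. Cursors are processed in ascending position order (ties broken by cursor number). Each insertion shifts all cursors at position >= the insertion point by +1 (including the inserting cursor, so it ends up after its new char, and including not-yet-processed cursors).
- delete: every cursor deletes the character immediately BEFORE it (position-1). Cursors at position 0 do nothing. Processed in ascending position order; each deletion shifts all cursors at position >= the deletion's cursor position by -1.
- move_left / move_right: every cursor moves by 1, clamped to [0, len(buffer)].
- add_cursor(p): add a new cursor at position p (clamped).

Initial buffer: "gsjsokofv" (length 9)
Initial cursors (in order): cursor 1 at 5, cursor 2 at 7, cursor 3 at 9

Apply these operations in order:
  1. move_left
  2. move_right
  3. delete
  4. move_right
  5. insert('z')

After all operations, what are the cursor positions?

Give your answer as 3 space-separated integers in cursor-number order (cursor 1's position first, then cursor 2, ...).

After op 1 (move_left): buffer="gsjsokofv" (len 9), cursors c1@4 c2@6 c3@8, authorship .........
After op 2 (move_right): buffer="gsjsokofv" (len 9), cursors c1@5 c2@7 c3@9, authorship .........
After op 3 (delete): buffer="gsjskf" (len 6), cursors c1@4 c2@5 c3@6, authorship ......
After op 4 (move_right): buffer="gsjskf" (len 6), cursors c1@5 c2@6 c3@6, authorship ......
After op 5 (insert('z')): buffer="gsjskzfzz" (len 9), cursors c1@6 c2@9 c3@9, authorship .....1.23

Answer: 6 9 9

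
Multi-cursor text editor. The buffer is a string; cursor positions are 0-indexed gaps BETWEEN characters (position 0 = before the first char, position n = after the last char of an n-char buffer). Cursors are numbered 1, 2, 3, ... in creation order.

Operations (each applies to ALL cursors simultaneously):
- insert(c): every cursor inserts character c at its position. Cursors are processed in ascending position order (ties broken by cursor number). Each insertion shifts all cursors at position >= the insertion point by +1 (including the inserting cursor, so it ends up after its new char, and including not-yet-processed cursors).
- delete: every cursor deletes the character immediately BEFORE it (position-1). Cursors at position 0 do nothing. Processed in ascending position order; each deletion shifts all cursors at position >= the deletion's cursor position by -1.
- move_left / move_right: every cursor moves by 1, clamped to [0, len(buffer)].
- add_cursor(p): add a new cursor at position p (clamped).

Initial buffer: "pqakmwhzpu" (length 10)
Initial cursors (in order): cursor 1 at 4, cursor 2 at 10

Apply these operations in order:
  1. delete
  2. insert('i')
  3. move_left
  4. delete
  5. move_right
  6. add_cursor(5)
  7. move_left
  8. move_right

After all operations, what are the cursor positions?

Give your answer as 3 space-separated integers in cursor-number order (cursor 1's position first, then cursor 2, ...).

Answer: 3 8 5

Derivation:
After op 1 (delete): buffer="pqamwhzp" (len 8), cursors c1@3 c2@8, authorship ........
After op 2 (insert('i')): buffer="pqaimwhzpi" (len 10), cursors c1@4 c2@10, authorship ...1.....2
After op 3 (move_left): buffer="pqaimwhzpi" (len 10), cursors c1@3 c2@9, authorship ...1.....2
After op 4 (delete): buffer="pqimwhzi" (len 8), cursors c1@2 c2@7, authorship ..1....2
After op 5 (move_right): buffer="pqimwhzi" (len 8), cursors c1@3 c2@8, authorship ..1....2
After op 6 (add_cursor(5)): buffer="pqimwhzi" (len 8), cursors c1@3 c3@5 c2@8, authorship ..1....2
After op 7 (move_left): buffer="pqimwhzi" (len 8), cursors c1@2 c3@4 c2@7, authorship ..1....2
After op 8 (move_right): buffer="pqimwhzi" (len 8), cursors c1@3 c3@5 c2@8, authorship ..1....2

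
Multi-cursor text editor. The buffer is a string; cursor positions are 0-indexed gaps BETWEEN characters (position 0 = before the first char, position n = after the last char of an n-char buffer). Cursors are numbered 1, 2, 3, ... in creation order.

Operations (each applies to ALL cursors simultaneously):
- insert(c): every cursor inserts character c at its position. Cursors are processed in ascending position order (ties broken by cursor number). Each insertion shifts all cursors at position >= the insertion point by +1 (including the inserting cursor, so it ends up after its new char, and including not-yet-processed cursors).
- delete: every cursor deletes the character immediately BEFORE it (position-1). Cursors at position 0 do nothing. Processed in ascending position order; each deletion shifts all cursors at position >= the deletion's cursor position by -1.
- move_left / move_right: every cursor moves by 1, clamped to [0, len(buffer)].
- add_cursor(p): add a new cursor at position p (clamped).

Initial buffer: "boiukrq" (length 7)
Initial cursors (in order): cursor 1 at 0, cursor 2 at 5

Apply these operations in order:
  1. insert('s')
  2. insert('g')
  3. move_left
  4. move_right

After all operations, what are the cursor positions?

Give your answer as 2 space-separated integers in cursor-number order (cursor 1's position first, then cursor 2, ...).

Answer: 2 9

Derivation:
After op 1 (insert('s')): buffer="sboiuksrq" (len 9), cursors c1@1 c2@7, authorship 1.....2..
After op 2 (insert('g')): buffer="sgboiuksgrq" (len 11), cursors c1@2 c2@9, authorship 11.....22..
After op 3 (move_left): buffer="sgboiuksgrq" (len 11), cursors c1@1 c2@8, authorship 11.....22..
After op 4 (move_right): buffer="sgboiuksgrq" (len 11), cursors c1@2 c2@9, authorship 11.....22..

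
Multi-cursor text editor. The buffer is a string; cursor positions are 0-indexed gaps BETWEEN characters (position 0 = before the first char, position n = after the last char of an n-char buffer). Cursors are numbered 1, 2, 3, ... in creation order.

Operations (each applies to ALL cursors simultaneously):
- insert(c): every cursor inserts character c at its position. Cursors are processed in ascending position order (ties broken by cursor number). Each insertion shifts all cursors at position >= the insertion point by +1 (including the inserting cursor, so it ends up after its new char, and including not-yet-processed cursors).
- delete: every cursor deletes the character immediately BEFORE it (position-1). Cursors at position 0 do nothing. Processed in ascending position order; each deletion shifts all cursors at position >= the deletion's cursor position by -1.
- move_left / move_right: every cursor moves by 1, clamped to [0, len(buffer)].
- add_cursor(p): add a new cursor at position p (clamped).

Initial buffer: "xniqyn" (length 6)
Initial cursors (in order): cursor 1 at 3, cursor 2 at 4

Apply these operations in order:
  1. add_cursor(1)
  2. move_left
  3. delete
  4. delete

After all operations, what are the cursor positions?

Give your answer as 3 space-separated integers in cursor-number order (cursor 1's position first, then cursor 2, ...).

After op 1 (add_cursor(1)): buffer="xniqyn" (len 6), cursors c3@1 c1@3 c2@4, authorship ......
After op 2 (move_left): buffer="xniqyn" (len 6), cursors c3@0 c1@2 c2@3, authorship ......
After op 3 (delete): buffer="xqyn" (len 4), cursors c3@0 c1@1 c2@1, authorship ....
After op 4 (delete): buffer="qyn" (len 3), cursors c1@0 c2@0 c3@0, authorship ...

Answer: 0 0 0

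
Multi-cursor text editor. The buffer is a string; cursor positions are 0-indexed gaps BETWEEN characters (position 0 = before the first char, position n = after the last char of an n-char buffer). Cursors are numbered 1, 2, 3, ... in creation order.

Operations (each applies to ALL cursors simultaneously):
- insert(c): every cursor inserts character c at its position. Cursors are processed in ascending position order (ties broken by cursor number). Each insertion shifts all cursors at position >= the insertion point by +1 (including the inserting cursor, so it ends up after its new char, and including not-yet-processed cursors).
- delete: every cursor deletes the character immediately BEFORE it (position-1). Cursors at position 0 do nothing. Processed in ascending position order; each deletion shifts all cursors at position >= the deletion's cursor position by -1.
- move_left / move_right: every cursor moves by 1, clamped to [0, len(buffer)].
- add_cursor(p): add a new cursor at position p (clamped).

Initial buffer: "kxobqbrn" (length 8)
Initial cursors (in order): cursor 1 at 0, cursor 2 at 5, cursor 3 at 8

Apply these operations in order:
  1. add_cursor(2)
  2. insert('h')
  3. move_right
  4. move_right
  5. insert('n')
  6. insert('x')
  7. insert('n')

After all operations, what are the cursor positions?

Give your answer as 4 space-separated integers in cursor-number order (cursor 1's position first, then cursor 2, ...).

Answer: 6 19 24 12

Derivation:
After op 1 (add_cursor(2)): buffer="kxobqbrn" (len 8), cursors c1@0 c4@2 c2@5 c3@8, authorship ........
After op 2 (insert('h')): buffer="hkxhobqhbrnh" (len 12), cursors c1@1 c4@4 c2@8 c3@12, authorship 1..4...2...3
After op 3 (move_right): buffer="hkxhobqhbrnh" (len 12), cursors c1@2 c4@5 c2@9 c3@12, authorship 1..4...2...3
After op 4 (move_right): buffer="hkxhobqhbrnh" (len 12), cursors c1@3 c4@6 c2@10 c3@12, authorship 1..4...2...3
After op 5 (insert('n')): buffer="hkxnhobnqhbrnnhn" (len 16), cursors c1@4 c4@8 c2@13 c3@16, authorship 1..14..4.2..2.33
After op 6 (insert('x')): buffer="hkxnxhobnxqhbrnxnhnx" (len 20), cursors c1@5 c4@10 c2@16 c3@20, authorship 1..114..44.2..22.333
After op 7 (insert('n')): buffer="hkxnxnhobnxnqhbrnxnnhnxn" (len 24), cursors c1@6 c4@12 c2@19 c3@24, authorship 1..1114..444.2..222.3333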